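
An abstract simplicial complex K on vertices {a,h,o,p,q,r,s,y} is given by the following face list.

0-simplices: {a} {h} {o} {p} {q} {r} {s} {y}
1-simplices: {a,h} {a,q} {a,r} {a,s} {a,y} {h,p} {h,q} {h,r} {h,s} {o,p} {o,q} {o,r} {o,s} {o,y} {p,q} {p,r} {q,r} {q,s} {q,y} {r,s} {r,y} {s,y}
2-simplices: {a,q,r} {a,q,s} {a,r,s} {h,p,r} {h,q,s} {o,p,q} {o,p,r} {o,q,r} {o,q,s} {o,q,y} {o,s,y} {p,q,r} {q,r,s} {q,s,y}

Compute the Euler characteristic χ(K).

n_0=8 n_1=22 n_2=14
χ=+8−22+14=0

χ(K)=0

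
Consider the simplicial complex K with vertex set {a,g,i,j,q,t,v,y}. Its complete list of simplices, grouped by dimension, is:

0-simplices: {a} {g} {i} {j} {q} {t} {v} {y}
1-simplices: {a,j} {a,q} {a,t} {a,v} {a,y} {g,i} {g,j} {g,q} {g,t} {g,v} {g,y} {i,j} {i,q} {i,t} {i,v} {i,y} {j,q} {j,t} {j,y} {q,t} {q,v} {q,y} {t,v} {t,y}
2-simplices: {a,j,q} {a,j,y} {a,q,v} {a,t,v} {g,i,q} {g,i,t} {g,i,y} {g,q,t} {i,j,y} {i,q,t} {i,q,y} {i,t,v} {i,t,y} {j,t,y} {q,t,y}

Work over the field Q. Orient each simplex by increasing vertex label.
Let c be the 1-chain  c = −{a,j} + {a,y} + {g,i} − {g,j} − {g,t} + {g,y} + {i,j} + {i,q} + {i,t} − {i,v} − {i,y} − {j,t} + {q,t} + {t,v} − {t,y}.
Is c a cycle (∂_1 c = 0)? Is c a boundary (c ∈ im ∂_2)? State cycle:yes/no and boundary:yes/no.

n_0=8 n_1=24 n_2=15  [Q]
∂1: piv[aj,aq,at,av,ay,gi,gj] rk=7  ker:gq,gt,gv,gy,ij,iq,it,iv,iy,jq,jt,jy,qt,qv,qy,tv,ty
∂2: piv[ajq,ajy,aqv,atv,giq,git,giy,gqt,ijy,iqy,itv,ity,jty] rk=13  ker:iqt,qty
∂1c = 0
c vs im∂2: residual ≠ 0 ⇒ not boundary

cycle:yes boundary:no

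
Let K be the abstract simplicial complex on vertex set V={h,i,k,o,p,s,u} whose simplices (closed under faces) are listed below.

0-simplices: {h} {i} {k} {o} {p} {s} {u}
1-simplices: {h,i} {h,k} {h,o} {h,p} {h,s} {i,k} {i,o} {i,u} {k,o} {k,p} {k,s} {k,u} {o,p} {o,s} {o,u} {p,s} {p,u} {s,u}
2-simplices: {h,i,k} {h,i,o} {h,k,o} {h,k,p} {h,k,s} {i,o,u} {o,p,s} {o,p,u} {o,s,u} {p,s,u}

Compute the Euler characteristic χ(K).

χ(K)=-1

n_0=7 n_1=18 n_2=10
χ=+7−18+10=-1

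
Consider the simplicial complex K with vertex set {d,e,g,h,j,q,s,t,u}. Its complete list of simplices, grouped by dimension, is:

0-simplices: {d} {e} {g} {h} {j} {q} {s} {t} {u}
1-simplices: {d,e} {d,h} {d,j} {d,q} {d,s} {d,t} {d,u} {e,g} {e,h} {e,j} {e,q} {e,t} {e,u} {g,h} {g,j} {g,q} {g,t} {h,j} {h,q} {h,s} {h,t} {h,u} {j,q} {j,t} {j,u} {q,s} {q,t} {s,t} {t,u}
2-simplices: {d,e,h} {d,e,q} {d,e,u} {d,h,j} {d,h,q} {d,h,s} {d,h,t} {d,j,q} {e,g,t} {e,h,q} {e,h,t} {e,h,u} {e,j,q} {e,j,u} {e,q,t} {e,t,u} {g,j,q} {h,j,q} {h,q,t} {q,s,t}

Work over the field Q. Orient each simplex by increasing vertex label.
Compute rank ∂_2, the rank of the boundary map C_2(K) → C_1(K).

n_0=9 n_1=29 n_2=20  [Q]
∂1: piv[de,dh,dj,dq,ds,dt,du,eg] rk=8  ker:eh,ej,eq,et,eu,gh,gj,gq,gt,hj,hq,hs,ht,hu,jq,jt,ju,qs,qt,st,tu
∂2: piv[deh,deq,deu,dhj,dhq,dhs,dht,djq,egt,eht,ehu,ejq,eju,eqt,etu,gjq,qst] rk=17  ker:ehq,hjq,hqt
rk∂_2=17

rank∂_2=17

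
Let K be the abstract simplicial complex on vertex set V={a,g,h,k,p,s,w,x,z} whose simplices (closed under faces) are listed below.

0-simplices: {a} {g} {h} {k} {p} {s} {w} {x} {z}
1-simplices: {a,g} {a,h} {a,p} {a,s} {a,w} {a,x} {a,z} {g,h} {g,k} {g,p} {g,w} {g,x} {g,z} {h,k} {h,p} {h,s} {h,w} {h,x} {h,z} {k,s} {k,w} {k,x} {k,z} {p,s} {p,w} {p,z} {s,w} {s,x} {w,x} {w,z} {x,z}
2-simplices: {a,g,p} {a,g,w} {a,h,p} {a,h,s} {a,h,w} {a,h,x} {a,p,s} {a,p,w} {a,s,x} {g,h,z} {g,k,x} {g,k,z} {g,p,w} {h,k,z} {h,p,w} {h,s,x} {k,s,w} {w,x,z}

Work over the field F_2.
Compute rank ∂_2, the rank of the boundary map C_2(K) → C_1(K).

n_0=9 n_1=31 n_2=18  [Z2]
∂1: piv[ag,ah,ap,as,aw,ax,az,gk] rk=8  ker:gh,gp,gw,gx,gz,hk,hp,hs,hw,hx,hz,ks,kw,kx,kz,ps,pw,pz,sw,sx,wx,wz,xz
∂2: piv[agp,agw,ahp,ahs,ahw,ahx,aps,apw,asx,ghz,gkx,gkz,hkz,ksw,wxz] rk=15  ker:gpw,hpw,hsx
rk∂_2=15

rank∂_2=15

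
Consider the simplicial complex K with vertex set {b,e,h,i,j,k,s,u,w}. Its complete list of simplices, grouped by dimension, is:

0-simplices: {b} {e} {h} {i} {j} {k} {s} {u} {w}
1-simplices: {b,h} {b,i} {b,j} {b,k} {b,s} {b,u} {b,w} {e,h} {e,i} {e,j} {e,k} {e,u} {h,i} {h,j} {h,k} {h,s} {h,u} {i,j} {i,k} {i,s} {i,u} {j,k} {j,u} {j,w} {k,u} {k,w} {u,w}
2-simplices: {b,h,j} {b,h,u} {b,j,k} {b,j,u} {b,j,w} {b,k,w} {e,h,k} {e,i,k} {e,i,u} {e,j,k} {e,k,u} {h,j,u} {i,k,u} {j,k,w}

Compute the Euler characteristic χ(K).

χ(K)=-4

n_0=9 n_1=27 n_2=14
χ=+9−27+14=-4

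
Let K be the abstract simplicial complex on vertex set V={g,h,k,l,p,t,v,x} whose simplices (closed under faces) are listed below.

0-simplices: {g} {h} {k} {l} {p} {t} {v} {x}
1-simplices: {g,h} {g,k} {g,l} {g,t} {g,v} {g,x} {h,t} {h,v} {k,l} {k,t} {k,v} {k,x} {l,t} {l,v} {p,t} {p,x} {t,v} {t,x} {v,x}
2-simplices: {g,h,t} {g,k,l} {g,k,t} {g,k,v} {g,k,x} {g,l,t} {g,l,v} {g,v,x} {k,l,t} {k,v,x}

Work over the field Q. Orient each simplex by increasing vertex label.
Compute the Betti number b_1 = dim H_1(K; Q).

n_0=8 n_1=19 n_2=10  [Q]
∂1: piv[gh,gk,gl,gt,gv,gx,pt] rk=7  ker:ht,hv,kl,kt,kv,kx,lt,lv,px,tv,tx,vx
∂2: piv[ght,gkl,gkt,gkv,gkx,glt,glv,gvx] rk=8  ker:klt,kvx
b_1=(19−7)−8=4

b_1=4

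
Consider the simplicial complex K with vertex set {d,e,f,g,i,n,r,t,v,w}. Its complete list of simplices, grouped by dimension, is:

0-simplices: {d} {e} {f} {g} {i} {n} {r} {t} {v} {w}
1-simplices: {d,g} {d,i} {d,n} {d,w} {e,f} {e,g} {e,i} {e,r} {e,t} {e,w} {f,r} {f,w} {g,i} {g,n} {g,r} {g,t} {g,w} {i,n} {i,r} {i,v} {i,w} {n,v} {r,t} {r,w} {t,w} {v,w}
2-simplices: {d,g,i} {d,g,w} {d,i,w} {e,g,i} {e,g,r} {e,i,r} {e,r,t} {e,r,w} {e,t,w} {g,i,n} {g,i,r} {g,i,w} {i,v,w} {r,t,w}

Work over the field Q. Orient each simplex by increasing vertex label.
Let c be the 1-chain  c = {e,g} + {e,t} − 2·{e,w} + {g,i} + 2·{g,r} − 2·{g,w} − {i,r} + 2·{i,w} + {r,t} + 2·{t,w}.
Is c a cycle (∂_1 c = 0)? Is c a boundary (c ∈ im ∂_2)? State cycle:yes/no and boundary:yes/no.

n_0=10 n_1=26 n_2=14  [Q]
∂1: piv[dg,di,dn,dw,ef,eg,er,et,iv] rk=9  ker:ei,ew,fr,fw,gi,gn,gr,gt,gw,in,ir,iw,nv,rt,rw,tw,vw
∂2: piv[dgi,dgw,diw,egi,egr,eir,ert,erw,etw,gin,ivw] rk=11  ker:gir,giw,rtw
∂1c = 0
c vs im∂2: reduces to 0 ⇒ boundary

cycle:yes boundary:yes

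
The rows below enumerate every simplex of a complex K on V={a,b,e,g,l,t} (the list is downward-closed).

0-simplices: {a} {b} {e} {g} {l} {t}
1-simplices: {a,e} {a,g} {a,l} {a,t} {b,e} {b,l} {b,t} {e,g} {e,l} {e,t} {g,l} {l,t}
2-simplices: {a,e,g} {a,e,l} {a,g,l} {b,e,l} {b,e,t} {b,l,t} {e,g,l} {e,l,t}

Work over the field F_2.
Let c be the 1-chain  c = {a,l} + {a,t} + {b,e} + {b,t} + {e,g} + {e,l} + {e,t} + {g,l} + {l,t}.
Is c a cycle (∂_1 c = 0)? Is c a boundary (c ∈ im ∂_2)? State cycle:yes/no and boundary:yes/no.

n_0=6 n_1=12 n_2=8  [Z2]
∂1: piv[ae,ag,al,at,be] rk=5  ker:bl,bt,eg,el,et,gl,lt
∂2: piv[aeg,ael,agl,bel,bet,blt] rk=6  ker:egl,elt
∂1c = 0
c vs im∂2: residual ≠ 0 ⇒ not boundary

cycle:yes boundary:no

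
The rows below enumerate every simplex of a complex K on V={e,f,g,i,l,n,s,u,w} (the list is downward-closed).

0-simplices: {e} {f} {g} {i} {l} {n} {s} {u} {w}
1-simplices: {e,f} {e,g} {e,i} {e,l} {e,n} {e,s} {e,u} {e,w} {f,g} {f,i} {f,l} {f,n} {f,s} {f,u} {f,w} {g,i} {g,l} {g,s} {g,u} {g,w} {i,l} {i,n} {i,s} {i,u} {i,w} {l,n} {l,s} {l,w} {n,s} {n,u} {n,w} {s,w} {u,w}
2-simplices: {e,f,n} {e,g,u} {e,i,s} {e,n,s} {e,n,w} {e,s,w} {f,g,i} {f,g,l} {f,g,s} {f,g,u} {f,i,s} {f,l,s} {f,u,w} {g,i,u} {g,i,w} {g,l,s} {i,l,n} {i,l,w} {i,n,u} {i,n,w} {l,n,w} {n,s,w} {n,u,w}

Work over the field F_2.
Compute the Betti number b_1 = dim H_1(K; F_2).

n_0=9 n_1=33 n_2=23  [Z2]
∂1: piv[ef,eg,ei,el,en,es,eu,ew] rk=8  ker:fg,fi,fl,fn,fs,fu,fw,gi,gl,gs,gu,gw,il,in,is,iu,iw,ln,ls,lw,ns,nu,nw,sw,uw
∂2: piv[efn,egu,eis,ens,enw,esw,fgi,fgl,fgs,fgu,fis,fls,fuw,giu,giw,iln,ilw,inu,inw,nuw] rk=20  ker:gls,lnw,nsw
b_1=(33−8)−20=5

b_1=5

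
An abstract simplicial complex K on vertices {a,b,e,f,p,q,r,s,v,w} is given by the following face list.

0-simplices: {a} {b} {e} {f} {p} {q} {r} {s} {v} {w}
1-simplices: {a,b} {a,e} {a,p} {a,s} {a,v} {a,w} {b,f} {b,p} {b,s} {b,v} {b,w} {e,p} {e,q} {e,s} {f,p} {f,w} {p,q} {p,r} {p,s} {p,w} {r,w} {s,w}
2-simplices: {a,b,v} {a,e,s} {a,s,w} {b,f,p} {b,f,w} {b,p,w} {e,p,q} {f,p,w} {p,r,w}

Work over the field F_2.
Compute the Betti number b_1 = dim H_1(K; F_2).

n_0=10 n_1=22 n_2=9  [Z2]
∂1: piv[ab,ae,ap,as,av,aw,bf,eq,pr] rk=9  ker:bp,bs,bv,bw,ep,es,fp,fw,pq,ps,pw,rw,sw
∂2: piv[abv,aes,asw,bfp,bfw,bpw,epq,prw] rk=8  ker:fpw
b_1=(22−9)−8=5

b_1=5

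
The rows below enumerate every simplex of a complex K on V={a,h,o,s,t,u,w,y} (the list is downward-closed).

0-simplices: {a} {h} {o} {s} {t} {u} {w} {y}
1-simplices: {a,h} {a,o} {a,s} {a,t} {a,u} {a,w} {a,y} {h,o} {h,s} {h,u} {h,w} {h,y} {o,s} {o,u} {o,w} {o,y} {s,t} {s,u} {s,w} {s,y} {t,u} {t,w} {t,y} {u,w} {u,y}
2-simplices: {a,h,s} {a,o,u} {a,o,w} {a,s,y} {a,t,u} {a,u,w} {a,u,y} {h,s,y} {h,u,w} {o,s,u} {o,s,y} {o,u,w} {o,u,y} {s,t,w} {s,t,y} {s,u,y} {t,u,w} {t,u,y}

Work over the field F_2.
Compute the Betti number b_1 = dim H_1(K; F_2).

n_0=8 n_1=25 n_2=18  [Z2]
∂1: piv[ah,ao,as,at,au,aw,ay] rk=7  ker:ho,hs,hu,hw,hy,os,ou,ow,oy,st,su,sw,sy,tu,tw,ty,uw,uy
∂2: piv[ahs,aou,aow,asy,atu,auw,auy,hsy,huw,osu,osy,ouy,stw,sty,tuw,tuy] rk=16  ker:ouw,suy
b_1=(25−7)−16=2

b_1=2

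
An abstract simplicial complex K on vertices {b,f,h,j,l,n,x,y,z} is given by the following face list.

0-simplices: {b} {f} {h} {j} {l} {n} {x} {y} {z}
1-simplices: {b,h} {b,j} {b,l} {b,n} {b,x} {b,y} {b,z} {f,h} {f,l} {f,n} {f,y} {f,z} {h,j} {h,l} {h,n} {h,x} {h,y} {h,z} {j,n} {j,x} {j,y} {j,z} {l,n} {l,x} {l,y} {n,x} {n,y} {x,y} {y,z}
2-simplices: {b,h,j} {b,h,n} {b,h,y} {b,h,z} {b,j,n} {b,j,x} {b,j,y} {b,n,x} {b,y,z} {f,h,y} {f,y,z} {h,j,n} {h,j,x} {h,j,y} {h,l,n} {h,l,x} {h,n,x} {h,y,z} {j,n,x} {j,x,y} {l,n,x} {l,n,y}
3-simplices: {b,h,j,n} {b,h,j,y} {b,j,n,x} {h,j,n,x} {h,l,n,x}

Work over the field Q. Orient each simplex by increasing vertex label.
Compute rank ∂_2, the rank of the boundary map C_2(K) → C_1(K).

n_0=9 n_1=29 n_2=22 n_3=5  [Q]
∂1: piv[bh,bj,bl,bn,bx,by,bz,fh] rk=8  ker:fl,fn,fy,fz,hj,hl,hn,hx,hy,hz,jn,jx,jy,jz,ln,lx,ly,nx,ny,xy,yz
∂2: piv[bhj,bhn,bhy,bhz,bjn,bjx,bjy,bnx,byz,fhy,fyz,hjx,hln,hlx,jxy,lny] rk=16  ker:hjn,hjy,hnx,hyz,jnx,lnx
∂3: piv[bhjn,bhjy,bjnx,hjnx,hlnx] rk=5
rk∂_2=16

rank∂_2=16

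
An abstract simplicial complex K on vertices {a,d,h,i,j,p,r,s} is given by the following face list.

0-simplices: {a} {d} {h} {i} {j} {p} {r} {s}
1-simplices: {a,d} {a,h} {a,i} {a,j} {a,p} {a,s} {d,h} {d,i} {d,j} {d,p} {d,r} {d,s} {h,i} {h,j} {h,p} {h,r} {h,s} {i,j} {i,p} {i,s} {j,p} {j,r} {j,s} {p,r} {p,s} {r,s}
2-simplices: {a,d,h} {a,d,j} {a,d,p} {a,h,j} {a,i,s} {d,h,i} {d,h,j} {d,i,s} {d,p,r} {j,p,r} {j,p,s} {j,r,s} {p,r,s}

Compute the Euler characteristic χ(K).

χ(K)=-5

n_0=8 n_1=26 n_2=13
χ=+8−26+13=-5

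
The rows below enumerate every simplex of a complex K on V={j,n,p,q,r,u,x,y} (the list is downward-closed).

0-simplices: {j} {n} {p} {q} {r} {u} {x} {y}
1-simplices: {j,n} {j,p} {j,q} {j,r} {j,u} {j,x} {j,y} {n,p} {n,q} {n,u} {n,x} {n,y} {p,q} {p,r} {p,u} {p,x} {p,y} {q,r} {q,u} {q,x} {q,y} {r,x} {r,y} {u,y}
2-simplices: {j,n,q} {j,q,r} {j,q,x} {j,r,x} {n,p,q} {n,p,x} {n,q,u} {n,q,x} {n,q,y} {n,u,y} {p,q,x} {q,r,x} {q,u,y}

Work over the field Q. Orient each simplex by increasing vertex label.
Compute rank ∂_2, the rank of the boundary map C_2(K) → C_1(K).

rank∂_2=10

n_0=8 n_1=24 n_2=13  [Q]
∂1: piv[jn,jp,jq,jr,ju,jx,jy] rk=7  ker:np,nq,nu,nx,ny,pq,pr,pu,px,py,qr,qu,qx,qy,rx,ry,uy
∂2: piv[jnq,jqr,jqx,jrx,npq,npx,nqu,nqx,nqy,nuy] rk=10  ker:pqx,qrx,quy
rk∂_2=10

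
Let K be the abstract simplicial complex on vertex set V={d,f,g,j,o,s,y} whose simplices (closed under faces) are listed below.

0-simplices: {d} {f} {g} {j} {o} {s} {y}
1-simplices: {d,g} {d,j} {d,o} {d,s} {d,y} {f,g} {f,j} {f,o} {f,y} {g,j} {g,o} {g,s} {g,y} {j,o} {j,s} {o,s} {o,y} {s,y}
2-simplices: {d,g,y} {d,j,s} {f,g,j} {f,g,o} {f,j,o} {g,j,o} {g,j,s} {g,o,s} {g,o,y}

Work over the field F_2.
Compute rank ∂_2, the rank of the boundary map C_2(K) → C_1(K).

rank∂_2=8

n_0=7 n_1=18 n_2=9  [Z2]
∂1: piv[dg,dj,do,ds,dy,fg] rk=6  ker:fj,fo,fy,gj,go,gs,gy,jo,js,os,oy,sy
∂2: piv[dgy,djs,fgj,fgo,fjo,gjs,gos,goy] rk=8  ker:gjo
rk∂_2=8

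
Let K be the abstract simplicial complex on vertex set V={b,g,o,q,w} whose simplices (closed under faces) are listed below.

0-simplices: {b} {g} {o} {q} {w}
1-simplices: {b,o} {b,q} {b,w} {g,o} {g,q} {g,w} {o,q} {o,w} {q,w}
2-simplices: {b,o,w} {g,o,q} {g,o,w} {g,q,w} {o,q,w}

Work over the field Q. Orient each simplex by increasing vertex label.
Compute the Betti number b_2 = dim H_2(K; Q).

n_0=5 n_1=9 n_2=5  [Q]
∂1: piv[bo,bq,bw,go] rk=4  ker:gq,gw,oq,ow,qw
∂2: piv[bow,goq,gow,gqw] rk=4  ker:oqw
b_2=(5−4)−0=1

b_2=1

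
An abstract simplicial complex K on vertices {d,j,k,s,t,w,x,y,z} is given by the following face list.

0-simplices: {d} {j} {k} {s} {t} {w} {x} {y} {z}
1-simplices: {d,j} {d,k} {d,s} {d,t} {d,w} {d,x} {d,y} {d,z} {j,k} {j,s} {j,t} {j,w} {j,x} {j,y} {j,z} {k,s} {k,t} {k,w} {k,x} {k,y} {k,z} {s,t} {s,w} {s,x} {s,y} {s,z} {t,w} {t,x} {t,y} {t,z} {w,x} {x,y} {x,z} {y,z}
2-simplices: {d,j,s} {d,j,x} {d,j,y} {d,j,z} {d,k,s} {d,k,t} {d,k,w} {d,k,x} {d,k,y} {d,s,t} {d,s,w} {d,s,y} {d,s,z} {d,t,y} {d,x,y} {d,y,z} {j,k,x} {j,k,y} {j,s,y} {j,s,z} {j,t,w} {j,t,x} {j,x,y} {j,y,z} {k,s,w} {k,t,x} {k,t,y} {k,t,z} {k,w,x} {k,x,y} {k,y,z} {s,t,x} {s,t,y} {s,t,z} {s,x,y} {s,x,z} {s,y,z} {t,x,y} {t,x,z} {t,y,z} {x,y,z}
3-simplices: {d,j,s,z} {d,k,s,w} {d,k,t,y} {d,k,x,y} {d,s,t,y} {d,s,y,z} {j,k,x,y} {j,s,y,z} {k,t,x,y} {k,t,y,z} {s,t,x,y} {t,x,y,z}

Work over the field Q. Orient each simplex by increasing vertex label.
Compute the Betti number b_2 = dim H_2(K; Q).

n_0=9 n_1=34 n_2=41 n_3=12  [Q]
∂1: piv[dj,dk,ds,dt,dw,dx,dy,dz] rk=8  ker:jk,js,jt,jw,jx,jy,jz,ks,kt,kw,kx,ky,kz,st,sw,sx,sy,sz,tw,tx,ty,tz,wx,xy,xz,yz
∂2: piv[djs,djx,djy,djz,dks,dkt,dkw,dkx,dky,dst,dsw,dsy,dsz,dty,dxy,dyz,jkx,jtw,jtx,ktx,ktz,kwx,kyz,stx,sxz] rk=25  ker:jky,jsy,jsz,jxy,jyz,ksw,kty,kxy,sty,stz,sxy,syz,txy,txz,tyz,xyz
∂3: piv[djsz,dksw,dkty,dkxy,dsty,dsyz,jkxy,jsyz,ktxy,ktyz,stxy,txyz] rk=12
b_2=(41−25)−12=4

b_2=4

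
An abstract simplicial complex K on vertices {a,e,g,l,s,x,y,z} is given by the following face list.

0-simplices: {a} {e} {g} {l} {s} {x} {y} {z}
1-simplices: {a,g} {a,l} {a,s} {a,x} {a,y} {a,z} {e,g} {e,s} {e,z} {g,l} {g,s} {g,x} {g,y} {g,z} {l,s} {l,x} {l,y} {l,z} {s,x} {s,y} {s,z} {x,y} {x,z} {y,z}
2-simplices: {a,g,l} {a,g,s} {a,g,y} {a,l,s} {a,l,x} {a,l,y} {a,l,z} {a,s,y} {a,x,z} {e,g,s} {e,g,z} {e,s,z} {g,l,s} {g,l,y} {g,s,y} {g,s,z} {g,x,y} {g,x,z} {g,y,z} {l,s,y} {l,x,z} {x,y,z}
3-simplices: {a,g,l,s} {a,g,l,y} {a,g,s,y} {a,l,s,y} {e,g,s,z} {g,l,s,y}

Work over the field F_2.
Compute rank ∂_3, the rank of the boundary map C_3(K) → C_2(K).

n_0=8 n_1=24 n_2=22 n_3=6  [Z2]
∂1: piv[ag,al,as,ax,ay,az,eg] rk=7  ker:es,ez,gl,gs,gx,gy,gz,ls,lx,ly,lz,sx,sy,sz,xy,xz,yz
∂2: piv[agl,ags,agy,als,alx,aly,alz,asy,axz,egs,egz,esz,gxy,gxz,gyz] rk=15  ker:gls,gly,gsy,gsz,lsy,lxz,xyz
∂3: piv[agls,agly,agsy,alsy,egsz] rk=5  ker:glsy
rk∂_3=5

rank∂_3=5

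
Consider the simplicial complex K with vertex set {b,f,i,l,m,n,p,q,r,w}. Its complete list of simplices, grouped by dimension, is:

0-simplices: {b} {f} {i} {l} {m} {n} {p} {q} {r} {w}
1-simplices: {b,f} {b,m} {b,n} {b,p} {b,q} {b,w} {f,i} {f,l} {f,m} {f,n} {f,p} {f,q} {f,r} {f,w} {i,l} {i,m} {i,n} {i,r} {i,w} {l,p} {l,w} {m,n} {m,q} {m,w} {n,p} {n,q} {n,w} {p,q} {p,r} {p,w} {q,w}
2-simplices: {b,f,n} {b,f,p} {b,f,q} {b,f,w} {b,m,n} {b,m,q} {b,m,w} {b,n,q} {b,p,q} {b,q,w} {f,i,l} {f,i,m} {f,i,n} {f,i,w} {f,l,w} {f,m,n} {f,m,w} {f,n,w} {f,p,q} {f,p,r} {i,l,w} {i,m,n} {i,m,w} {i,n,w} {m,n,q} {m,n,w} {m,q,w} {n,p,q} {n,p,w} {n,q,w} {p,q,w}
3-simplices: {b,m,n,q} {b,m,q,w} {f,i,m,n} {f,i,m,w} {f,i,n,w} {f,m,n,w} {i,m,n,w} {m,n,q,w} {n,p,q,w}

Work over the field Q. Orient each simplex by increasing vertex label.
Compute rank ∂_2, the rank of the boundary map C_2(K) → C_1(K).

n_0=10 n_1=31 n_2=31 n_3=9  [Q]
∂1: piv[bf,bm,bn,bp,bq,bw,fi,fl,fr] rk=9  ker:fm,fn,fp,fq,fw,il,im,in,ir,iw,lp,lw,mn,mq,mw,np,nq,nw,pq,pr,pw,qw
∂2: piv[bfn,bfp,bfq,bfw,bmn,bmq,bmw,bnq,bpq,bqw,fil,fim,fin,fiw,flw,fmn,fnw,fpr,npq,npw] rk=20  ker:fmw,fpq,ilw,imn,imw,inw,mnq,mnw,mqw,nqw,pqw
∂3: piv[bmnq,bmqw,fimn,fimw,finw,fmnw,mnqw,npqw] rk=8  ker:imnw
rk∂_2=20

rank∂_2=20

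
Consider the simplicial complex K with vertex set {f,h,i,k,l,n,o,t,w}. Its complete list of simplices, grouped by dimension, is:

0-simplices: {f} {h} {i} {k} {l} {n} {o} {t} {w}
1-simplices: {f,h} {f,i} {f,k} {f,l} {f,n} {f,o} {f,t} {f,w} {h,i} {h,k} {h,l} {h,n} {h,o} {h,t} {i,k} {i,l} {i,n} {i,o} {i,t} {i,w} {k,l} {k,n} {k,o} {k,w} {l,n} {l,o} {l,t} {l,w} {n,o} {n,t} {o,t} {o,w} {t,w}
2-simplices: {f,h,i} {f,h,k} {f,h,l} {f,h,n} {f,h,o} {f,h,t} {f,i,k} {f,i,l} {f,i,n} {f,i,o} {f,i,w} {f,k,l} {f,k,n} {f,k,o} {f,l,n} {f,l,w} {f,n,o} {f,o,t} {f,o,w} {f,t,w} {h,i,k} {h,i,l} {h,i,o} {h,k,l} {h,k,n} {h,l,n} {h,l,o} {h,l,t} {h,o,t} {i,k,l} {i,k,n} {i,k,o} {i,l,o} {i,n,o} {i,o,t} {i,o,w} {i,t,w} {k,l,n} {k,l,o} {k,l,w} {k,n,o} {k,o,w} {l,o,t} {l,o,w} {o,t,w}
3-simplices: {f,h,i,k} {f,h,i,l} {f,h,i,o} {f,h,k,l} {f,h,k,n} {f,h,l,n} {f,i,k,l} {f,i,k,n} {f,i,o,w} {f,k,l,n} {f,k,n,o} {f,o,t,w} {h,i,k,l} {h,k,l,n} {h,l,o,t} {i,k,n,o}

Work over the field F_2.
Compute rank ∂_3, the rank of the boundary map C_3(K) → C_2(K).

rank∂_3=14

n_0=9 n_1=33 n_2=45 n_3=16  [Z2]
∂1: piv[fh,fi,fk,fl,fn,fo,ft,fw] rk=8  ker:hi,hk,hl,hn,ho,ht,ik,il,in,io,it,iw,kl,kn,ko,kw,ln,lo,lt,lw,no,nt,ot,ow,tw
∂2: piv[fhi,fhk,fhl,fhn,fho,fht,fik,fil,fin,fio,fiw,fkl,fkn,fko,fln,flw,fno,fot,fow,ftw,hlo,hlt,iot,klw] rk=24  ker:hik,hil,hio,hkl,hkn,hln,hot,ikl,ikn,iko,ilo,ino,iow,itw,kln,klo,kno,kow,lot,low,otw
∂3: piv[fhik,fhil,fhio,fhkl,fhkn,fhln,fikl,fikn,fiow,fkln,fkno,fotw,hlot,ikno] rk=14  ker:hikl,hkln
rk∂_3=14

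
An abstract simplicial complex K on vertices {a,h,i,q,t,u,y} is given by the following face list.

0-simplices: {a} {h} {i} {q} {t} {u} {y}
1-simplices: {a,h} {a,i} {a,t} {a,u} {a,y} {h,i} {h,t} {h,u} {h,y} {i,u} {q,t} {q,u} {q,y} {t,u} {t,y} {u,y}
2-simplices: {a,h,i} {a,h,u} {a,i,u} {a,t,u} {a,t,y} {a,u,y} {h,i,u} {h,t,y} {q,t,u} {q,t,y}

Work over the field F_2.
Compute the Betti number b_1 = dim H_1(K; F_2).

b_1=1

n_0=7 n_1=16 n_2=10  [Z2]
∂1: piv[ah,ai,at,au,ay,qt] rk=6  ker:hi,ht,hu,hy,iu,qu,qy,tu,ty,uy
∂2: piv[ahi,ahu,aiu,atu,aty,auy,hty,qtu,qty] rk=9  ker:hiu
b_1=(16−6)−9=1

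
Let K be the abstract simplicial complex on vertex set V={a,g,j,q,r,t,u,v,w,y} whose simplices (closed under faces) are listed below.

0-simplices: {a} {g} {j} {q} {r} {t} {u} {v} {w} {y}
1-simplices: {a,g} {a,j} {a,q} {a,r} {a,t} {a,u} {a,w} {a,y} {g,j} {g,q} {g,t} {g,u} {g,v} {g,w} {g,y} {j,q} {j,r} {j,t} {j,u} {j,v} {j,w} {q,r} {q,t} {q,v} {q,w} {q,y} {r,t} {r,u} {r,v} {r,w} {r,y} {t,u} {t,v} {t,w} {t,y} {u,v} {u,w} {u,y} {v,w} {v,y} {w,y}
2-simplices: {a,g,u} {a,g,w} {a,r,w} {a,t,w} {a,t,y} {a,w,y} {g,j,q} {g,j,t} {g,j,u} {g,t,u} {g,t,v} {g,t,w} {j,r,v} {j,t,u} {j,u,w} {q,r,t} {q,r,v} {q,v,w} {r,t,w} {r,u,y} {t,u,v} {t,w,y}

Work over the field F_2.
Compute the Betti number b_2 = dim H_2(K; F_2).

b_2=2

n_0=10 n_1=41 n_2=22  [Z2]
∂1: piv[ag,aj,aq,ar,at,au,aw,ay,gv] rk=9  ker:gj,gq,gt,gu,gw,gy,jq,jr,jt,ju,jv,jw,qr,qt,qv,qw,qy,rt,ru,rv,rw,ry,tu,tv,tw,ty,uv,uw,uy,vw,vy,wy
∂2: piv[agu,agw,arw,atw,aty,awy,gjq,gjt,gju,gtu,gtv,gtw,jrv,juw,qrt,qrv,qvw,rtw,ruy,tuv] rk=20  ker:jtu,twy
b_2=(22−20)−0=2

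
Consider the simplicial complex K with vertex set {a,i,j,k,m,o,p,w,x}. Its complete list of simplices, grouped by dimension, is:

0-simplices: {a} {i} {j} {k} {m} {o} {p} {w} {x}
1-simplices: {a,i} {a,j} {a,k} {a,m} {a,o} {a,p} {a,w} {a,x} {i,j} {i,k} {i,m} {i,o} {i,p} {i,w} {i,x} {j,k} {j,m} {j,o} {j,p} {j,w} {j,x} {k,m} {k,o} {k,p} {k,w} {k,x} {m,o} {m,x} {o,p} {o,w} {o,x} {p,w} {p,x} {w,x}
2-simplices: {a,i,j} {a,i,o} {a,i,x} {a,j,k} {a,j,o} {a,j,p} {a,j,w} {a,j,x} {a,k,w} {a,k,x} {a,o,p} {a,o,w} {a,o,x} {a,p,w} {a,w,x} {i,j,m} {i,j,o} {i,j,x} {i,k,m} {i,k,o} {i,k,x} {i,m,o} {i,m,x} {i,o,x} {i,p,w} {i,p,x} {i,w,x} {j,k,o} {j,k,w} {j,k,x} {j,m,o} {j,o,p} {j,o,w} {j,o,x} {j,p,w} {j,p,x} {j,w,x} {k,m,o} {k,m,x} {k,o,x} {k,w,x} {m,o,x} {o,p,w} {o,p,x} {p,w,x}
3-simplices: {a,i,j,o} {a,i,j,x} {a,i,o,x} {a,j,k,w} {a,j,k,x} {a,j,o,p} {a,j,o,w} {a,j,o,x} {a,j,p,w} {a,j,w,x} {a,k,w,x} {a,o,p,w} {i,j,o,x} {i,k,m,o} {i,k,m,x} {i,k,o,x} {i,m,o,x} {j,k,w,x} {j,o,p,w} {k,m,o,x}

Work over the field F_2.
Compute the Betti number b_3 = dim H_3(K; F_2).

n_0=9 n_1=34 n_2=45 n_3=20  [Z2]
∂1: piv[ai,aj,ak,am,ao,ap,aw,ax] rk=8  ker:ij,ik,im,io,ip,iw,ix,jk,jm,jo,jp,jw,jx,km,ko,kp,kw,kx,mo,mx,op,ow,ox,pw,px,wx
∂2: piv[aij,aio,aix,ajk,ajo,ajp,ajw,ajx,akw,akx,aop,aow,aox,apw,awx,ijm,ikm,iko,ikx,imo,imx,ipw,ipx,iwx] rk=24  ker:ijo,ijx,iox,jko,jkw,jkx,jmo,jop,jow,jox,jpw,jpx,jwx,kmo,kmx,kox,kwx,mox,opw,opx,pwx
∂3: piv[aijo,aijx,aiox,ajkw,ajkx,ajop,ajow,ajox,ajpw,ajwx,akwx,aopw,ikmo,ikmx,ikox,imox] rk=16  ker:ijox,jkwx,jopw,kmox
b_3=(20−16)−0=4

b_3=4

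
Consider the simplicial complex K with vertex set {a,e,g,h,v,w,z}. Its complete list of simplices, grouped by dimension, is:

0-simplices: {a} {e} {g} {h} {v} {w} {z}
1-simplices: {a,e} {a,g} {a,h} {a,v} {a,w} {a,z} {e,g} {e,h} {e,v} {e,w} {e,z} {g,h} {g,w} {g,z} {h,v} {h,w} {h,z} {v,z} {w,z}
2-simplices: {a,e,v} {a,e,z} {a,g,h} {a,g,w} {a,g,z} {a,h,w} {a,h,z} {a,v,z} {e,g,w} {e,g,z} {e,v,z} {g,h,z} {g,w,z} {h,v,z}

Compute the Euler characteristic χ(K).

n_0=7 n_1=19 n_2=14
χ=+7−19+14=2

χ(K)=2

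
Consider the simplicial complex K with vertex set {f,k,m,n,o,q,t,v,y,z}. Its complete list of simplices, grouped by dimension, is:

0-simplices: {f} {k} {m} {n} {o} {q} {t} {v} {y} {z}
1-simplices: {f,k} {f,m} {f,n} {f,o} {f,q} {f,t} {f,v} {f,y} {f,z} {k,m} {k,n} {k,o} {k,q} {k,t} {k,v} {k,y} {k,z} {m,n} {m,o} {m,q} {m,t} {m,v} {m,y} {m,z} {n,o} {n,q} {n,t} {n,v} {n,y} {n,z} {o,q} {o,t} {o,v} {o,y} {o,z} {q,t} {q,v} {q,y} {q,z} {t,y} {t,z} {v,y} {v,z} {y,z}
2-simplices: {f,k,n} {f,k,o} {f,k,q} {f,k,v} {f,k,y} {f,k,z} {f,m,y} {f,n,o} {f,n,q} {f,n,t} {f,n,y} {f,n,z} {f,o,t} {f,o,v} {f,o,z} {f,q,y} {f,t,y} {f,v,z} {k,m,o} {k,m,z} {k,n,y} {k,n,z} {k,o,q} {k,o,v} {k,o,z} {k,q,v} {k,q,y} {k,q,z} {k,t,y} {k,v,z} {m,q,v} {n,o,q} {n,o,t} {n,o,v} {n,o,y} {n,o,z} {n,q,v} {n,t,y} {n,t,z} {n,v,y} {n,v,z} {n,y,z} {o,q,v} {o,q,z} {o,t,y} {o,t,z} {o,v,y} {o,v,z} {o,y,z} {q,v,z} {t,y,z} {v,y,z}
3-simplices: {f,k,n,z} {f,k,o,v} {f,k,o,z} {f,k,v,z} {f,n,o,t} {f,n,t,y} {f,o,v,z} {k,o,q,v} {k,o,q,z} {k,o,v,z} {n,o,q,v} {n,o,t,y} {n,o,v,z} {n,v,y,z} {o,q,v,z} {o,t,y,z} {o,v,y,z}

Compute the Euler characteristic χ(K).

n_0=10 n_1=44 n_2=52 n_3=17
χ=+10−44+52−17=1

χ(K)=1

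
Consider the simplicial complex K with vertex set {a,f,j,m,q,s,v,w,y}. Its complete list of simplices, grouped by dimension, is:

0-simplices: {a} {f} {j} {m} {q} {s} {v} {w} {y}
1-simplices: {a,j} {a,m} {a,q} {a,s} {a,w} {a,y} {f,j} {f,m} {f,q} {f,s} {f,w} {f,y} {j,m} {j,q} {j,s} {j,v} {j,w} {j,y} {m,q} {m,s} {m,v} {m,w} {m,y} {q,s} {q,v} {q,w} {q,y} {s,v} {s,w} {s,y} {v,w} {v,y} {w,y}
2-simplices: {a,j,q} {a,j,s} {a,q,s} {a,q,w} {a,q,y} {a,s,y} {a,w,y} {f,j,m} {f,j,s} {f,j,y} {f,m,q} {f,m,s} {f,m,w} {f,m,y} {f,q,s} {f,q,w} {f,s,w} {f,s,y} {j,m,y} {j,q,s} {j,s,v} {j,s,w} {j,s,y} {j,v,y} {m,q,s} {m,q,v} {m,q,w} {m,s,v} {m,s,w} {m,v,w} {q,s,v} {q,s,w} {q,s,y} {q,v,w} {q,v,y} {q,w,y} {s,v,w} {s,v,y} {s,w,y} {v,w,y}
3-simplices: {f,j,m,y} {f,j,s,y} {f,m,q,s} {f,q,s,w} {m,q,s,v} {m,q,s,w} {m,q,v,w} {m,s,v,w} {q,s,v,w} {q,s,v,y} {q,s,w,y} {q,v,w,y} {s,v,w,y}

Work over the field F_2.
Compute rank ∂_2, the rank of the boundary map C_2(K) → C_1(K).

n_0=9 n_1=33 n_2=40 n_3=13  [Z2]
∂1: piv[aj,am,aq,as,aw,ay,fj,jv] rk=8  ker:fm,fq,fs,fw,fy,jm,jq,js,jw,jy,mq,ms,mv,mw,my,qs,qv,qw,qy,sv,sw,sy,vw,vy,wy
∂2: piv[ajq,ajs,aqs,aqw,aqy,asy,awy,fjm,fjs,fjy,fmq,fms,fmw,fmy,fqs,fqw,fsw,fsy,jsv,jsw,jvy,mqv,msv,mvw] rk=24  ker:jmy,jqs,jsy,mqs,mqw,msw,qsv,qsw,qsy,qvw,qvy,qwy,svw,svy,swy,vwy
∂3: piv[fjmy,fjsy,fmqs,fqsw,mqsv,mqsw,mqvw,msvw,qsvy,qswy,qvwy] rk=11  ker:qsvw,svwy
rk∂_2=24

rank∂_2=24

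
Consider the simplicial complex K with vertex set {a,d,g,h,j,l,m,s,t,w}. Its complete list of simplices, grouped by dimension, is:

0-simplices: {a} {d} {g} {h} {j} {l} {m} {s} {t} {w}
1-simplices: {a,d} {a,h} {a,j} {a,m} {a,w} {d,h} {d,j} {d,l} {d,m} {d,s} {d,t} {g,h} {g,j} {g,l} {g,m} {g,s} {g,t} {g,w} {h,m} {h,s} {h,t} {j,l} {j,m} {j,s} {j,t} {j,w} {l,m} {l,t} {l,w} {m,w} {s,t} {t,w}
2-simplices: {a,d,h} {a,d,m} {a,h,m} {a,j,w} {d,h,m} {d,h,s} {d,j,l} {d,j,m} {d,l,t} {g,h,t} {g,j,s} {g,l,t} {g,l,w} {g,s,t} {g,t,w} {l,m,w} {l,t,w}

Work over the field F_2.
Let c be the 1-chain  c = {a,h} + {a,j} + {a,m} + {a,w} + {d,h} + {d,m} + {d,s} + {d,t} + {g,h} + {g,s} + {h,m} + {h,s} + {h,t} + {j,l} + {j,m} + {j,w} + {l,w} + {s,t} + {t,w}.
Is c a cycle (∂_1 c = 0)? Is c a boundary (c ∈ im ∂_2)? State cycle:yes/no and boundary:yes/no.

cycle:yes boundary:yes

n_0=10 n_1=32 n_2=17  [Z2]
∂1: piv[ad,ah,aj,am,aw,dl,ds,dt,gh] rk=9  ker:dh,dj,dm,gj,gl,gm,gs,gt,gw,hm,hs,ht,jl,jm,js,jt,jw,lm,lt,lw,mw,st,tw
∂2: piv[adh,adm,ahm,ajw,dhs,djl,djm,dlt,ght,gjs,glt,glw,gst,gtw,lmw] rk=15  ker:dhm,ltw
∂1c = 0
c vs im∂2: reduces to 0 ⇒ boundary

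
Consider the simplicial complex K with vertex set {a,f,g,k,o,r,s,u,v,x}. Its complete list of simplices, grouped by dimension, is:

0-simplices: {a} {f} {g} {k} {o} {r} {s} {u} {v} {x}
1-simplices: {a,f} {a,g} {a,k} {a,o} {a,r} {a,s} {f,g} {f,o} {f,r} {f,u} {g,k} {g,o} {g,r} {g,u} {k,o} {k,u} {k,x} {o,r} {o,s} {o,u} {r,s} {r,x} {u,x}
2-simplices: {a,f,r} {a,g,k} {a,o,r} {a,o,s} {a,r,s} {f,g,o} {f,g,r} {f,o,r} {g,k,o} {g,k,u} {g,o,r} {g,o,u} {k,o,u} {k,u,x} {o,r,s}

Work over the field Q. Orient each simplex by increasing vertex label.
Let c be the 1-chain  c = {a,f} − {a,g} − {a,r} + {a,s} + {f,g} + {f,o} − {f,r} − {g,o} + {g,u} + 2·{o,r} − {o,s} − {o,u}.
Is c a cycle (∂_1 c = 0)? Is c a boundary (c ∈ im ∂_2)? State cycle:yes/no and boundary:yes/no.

n_0=10 n_1=23 n_2=15  [Q]
∂1: piv[af,ag,ak,ao,ar,as,fu,kx] rk=8  ker:fg,fo,fr,gk,go,gr,gu,ko,ku,or,os,ou,rs,rx,ux
∂2: piv[afr,agk,aor,aos,ars,fgo,fgr,for,gko,gku,gou,kux] rk=12  ker:gor,kou,ors
∂1c = 0
c vs im∂2: residual ≠ 0 ⇒ not boundary

cycle:yes boundary:no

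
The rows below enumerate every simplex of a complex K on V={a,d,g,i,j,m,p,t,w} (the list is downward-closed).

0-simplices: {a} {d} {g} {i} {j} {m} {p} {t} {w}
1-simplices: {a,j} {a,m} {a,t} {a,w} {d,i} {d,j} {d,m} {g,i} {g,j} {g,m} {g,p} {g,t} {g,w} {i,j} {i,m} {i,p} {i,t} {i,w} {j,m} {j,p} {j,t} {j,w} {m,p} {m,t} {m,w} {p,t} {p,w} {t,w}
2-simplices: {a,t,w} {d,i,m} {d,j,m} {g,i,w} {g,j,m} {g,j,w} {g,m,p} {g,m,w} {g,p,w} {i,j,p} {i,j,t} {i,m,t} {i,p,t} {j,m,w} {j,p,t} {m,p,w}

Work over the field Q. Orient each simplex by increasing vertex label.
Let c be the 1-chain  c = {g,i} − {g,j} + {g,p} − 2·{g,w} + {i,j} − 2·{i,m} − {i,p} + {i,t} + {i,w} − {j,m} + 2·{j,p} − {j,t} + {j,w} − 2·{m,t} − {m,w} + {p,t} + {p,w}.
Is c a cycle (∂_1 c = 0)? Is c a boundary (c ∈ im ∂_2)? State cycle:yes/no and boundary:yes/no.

n_0=9 n_1=28 n_2=16  [Q]
∂1: piv[aj,am,at,aw,di,dj,gi,gp] rk=8  ker:dm,gj,gm,gt,gw,ij,im,ip,it,iw,jm,jp,jt,jw,mp,mt,mw,pt,pw,tw
∂2: piv[atw,dim,djm,giw,gjm,gjw,gmp,gmw,gpw,ijp,ijt,imt,ipt] rk=13  ker:jmw,jpt,mpw
∂1c = {g} + {i} − {j} − {t}

cycle:no boundary:no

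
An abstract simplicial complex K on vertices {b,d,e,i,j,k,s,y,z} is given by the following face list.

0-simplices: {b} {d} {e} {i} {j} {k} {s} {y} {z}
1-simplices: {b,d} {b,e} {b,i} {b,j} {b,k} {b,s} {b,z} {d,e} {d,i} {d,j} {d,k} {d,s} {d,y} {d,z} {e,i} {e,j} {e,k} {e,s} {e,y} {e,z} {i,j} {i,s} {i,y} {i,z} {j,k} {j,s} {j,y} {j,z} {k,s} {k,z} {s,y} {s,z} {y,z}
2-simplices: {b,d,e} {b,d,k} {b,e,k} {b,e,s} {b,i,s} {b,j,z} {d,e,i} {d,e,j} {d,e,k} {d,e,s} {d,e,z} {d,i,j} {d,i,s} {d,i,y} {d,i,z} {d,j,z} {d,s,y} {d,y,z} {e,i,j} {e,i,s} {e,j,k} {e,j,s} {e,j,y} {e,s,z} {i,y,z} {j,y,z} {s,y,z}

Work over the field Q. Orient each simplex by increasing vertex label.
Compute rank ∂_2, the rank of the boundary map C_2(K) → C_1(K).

n_0=9 n_1=33 n_2=27  [Q]
∂1: piv[bd,be,bi,bj,bk,bs,bz,dy] rk=8  ker:de,di,dj,dk,ds,dz,ei,ej,ek,es,ey,ez,ij,is,iy,iz,jk,js,jy,jz,ks,kz,sy,sz,yz
∂2: piv[bde,bdk,bek,bes,bis,bjz,dei,dej,des,dez,dij,dis,diy,diz,djz,dsy,dyz,ejk,ejs,ejy,esz,jyz] rk=22  ker:dek,eij,eis,iyz,syz
rk∂_2=22

rank∂_2=22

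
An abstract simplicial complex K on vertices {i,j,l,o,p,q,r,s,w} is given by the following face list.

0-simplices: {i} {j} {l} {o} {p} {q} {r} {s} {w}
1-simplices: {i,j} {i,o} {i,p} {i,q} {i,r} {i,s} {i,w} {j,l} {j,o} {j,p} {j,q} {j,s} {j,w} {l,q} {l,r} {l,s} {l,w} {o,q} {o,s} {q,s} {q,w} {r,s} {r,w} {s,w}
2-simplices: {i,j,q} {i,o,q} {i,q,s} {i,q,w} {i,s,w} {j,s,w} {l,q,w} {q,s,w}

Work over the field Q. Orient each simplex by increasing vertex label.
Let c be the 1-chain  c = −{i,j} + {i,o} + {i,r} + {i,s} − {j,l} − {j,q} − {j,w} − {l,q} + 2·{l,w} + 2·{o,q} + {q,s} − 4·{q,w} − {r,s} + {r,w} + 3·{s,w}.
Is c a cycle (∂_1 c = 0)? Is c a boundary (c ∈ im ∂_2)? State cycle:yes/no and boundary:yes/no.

cycle:no boundary:no

n_0=9 n_1=24 n_2=8  [Q]
∂1: piv[ij,io,ip,iq,ir,is,iw,jl] rk=8  ker:jo,jp,jq,js,jw,lq,lr,ls,lw,oq,os,qs,qw,rs,rw,sw
∂2: piv[ijq,ioq,iqs,iqw,isw,jsw,lqw] rk=7  ker:qsw
∂1c = −2·{i} + 2·{j} − 2·{l} − {o} + 3·{q} + {r} − 2·{s} + {w}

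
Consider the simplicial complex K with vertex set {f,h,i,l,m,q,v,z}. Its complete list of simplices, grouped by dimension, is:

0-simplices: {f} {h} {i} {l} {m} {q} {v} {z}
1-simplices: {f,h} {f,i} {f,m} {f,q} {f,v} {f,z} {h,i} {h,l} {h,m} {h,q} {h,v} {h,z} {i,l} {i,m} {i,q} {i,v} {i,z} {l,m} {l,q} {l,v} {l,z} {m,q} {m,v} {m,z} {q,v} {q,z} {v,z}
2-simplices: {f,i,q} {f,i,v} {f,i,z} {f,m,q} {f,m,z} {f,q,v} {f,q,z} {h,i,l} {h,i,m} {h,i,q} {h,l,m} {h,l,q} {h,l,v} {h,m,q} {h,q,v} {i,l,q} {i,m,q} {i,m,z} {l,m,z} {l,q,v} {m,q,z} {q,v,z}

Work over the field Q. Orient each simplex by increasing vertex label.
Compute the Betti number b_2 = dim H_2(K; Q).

n_0=8 n_1=27 n_2=22  [Q]
∂1: piv[fh,fi,fm,fq,fv,fz,hl] rk=7  ker:hi,hm,hq,hv,hz,il,im,iq,iv,iz,lm,lq,lv,lz,mq,mv,mz,qv,qz,vz
∂2: piv[fiq,fiv,fiz,fmq,fmz,fqv,fqz,hil,him,hiq,hlm,hlq,hlv,hmq,hqv,lmz,qvz] rk=17  ker:ilq,imq,imz,lqv,mqz
b_2=(22−17)−0=5

b_2=5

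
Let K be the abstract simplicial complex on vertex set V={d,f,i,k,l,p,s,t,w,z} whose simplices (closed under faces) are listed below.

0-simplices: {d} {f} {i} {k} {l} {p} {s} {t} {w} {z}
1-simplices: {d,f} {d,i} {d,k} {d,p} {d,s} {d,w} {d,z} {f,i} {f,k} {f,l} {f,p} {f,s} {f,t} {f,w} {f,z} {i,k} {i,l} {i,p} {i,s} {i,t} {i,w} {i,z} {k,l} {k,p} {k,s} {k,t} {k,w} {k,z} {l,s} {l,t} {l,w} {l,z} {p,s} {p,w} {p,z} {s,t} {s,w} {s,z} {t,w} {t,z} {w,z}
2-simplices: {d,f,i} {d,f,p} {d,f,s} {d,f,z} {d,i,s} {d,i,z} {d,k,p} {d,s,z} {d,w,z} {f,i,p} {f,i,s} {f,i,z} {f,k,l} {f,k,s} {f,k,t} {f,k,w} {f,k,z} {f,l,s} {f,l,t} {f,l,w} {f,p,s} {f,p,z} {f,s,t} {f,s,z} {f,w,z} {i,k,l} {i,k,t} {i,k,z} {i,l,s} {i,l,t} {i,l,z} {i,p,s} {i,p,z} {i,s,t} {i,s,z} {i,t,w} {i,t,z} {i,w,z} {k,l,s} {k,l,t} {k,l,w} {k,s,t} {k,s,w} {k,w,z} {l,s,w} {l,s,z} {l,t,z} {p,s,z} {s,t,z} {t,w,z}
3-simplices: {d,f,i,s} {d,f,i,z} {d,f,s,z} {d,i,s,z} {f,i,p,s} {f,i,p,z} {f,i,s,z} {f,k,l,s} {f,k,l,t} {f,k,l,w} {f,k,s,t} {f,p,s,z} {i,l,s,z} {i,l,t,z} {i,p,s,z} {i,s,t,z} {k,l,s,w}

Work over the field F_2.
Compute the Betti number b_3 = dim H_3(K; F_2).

b_3=2

n_0=10 n_1=41 n_2=50 n_3=17  [Z2]
∂1: piv[df,di,dk,dp,ds,dw,dz,fl,ft] rk=9  ker:fi,fk,fp,fs,fw,fz,ik,il,ip,is,it,iw,iz,kl,kp,ks,kt,kw,kz,ls,lt,lw,lz,ps,pw,pz,st,sw,sz,tw,tz,wz
∂2: piv[dfi,dfp,dfs,dfz,dis,diz,dkp,dsz,dwz,fip,fkl,fks,fkt,fkw,fkz,fls,flt,flw,fps,fpz,fst,fwz,ikl,ikt,ikz,ilz,itw,itz,iwz,ksw] rk=30  ker:fis,fiz,fsz,ils,ilt,ips,ipz,ist,isz,kls,klt,klw,kst,kwz,lsw,lsz,ltz,psz,stz,twz
∂3: piv[dfis,dfiz,dfsz,disz,fips,fipz,fkls,fklt,fklw,fkst,fpsz,ilsz,iltz,istz,klsw] rk=15  ker:fisz,ipsz
b_3=(17−15)−0=2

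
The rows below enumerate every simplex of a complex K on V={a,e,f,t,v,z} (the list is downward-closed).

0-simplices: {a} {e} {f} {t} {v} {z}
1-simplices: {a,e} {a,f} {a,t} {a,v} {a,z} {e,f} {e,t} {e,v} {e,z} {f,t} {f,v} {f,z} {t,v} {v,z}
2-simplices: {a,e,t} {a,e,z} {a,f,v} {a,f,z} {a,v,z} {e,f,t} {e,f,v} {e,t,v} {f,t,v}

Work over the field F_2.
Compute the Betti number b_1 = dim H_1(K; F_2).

b_1=1

n_0=6 n_1=14 n_2=9  [Z2]
∂1: piv[ae,af,at,av,az] rk=5  ker:ef,et,ev,ez,ft,fv,fz,tv,vz
∂2: piv[aet,aez,afv,afz,avz,eft,efv,etv] rk=8  ker:ftv
b_1=(14−5)−8=1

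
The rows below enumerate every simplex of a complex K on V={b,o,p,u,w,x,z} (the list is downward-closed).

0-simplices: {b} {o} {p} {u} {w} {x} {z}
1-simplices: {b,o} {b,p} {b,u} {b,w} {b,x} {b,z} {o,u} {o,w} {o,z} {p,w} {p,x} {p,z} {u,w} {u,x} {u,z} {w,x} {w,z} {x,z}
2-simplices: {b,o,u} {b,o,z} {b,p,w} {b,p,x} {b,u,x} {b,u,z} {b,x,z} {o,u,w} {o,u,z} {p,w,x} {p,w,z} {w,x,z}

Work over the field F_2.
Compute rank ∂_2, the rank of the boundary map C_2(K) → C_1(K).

rank∂_2=11

n_0=7 n_1=18 n_2=12  [Z2]
∂1: piv[bo,bp,bu,bw,bx,bz] rk=6  ker:ou,ow,oz,pw,px,pz,uw,ux,uz,wx,wz,xz
∂2: piv[bou,boz,bpw,bpx,bux,buz,bxz,ouw,pwx,pwz,wxz] rk=11  ker:ouz
rk∂_2=11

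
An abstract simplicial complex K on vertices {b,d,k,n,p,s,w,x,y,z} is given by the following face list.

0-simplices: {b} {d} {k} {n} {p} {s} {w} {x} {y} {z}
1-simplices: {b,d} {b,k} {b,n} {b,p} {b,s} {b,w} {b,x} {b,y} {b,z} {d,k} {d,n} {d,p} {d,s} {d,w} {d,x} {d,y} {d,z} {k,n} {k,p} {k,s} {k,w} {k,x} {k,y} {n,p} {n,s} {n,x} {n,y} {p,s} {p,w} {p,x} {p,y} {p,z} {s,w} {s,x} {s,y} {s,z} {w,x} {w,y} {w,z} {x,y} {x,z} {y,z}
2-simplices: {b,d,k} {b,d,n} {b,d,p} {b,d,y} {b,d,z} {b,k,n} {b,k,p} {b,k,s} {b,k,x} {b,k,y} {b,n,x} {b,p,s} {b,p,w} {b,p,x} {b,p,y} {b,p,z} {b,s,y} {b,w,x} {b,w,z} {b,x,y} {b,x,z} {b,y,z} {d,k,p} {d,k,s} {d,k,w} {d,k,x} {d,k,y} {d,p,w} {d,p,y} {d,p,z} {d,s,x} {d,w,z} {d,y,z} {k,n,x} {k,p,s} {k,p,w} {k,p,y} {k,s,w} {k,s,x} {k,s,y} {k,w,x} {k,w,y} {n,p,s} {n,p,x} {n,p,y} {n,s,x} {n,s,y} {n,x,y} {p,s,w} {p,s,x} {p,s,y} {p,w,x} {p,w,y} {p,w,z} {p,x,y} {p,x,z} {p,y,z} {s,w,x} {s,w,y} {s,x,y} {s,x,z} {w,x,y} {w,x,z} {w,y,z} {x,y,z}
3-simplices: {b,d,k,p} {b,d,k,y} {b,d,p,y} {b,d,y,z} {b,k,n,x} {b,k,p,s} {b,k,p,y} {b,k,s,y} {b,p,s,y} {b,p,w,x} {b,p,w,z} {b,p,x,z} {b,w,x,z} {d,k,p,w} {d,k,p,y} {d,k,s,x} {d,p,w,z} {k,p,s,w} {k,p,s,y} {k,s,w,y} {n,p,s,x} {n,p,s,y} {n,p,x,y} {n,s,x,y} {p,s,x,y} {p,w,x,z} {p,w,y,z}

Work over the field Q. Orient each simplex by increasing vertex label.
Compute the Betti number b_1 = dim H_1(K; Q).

b_1=0

n_0=10 n_1=42 n_2=65 n_3=27  [Q]
∂1: piv[bd,bk,bn,bp,bs,bw,bx,by,bz] rk=9  ker:dk,dn,dp,ds,dw,dx,dy,dz,kn,kp,ks,kw,kx,ky,np,ns,nx,ny,ps,pw,px,py,pz,sw,sx,sy,sz,wx,wy,wz,xy,xz,yz
∂2: piv[bdk,bdn,bdp,bdy,bdz,bkn,bkp,bks,bkx,bky,bnx,bps,bpw,bpx,bpy,bpz,bsy,bwx,bwz,bxy,bxz,byz,dks,dkw,dkx,dpw,dsx,ksw,kwy,nps,npx,npy,sxz] rk=33  ker:dkp,dky,dpy,dpz,dwz,dyz,knx,kps,kpw,kpy,ksx,ksy,kwx,nsx,nsy,nxy,psw,psx,psy,pwx,pwy,pwz,pxy,pxz,pyz,swx,swy,sxy,wxy,wxz,wyz,xyz
∂3: piv[bdkp,bdky,bdpy,bdyz,bknx,bkps,bkpy,bksy,bpsy,bpwx,bpwz,bpxz,bwxz,dkpw,dksx,dpwz,kpsw,kswy,npsx,npsy,npxy,nsxy,pwyz] rk=23  ker:dkpy,kpsy,psxy,pwxz
b_1=(42−9)−33=0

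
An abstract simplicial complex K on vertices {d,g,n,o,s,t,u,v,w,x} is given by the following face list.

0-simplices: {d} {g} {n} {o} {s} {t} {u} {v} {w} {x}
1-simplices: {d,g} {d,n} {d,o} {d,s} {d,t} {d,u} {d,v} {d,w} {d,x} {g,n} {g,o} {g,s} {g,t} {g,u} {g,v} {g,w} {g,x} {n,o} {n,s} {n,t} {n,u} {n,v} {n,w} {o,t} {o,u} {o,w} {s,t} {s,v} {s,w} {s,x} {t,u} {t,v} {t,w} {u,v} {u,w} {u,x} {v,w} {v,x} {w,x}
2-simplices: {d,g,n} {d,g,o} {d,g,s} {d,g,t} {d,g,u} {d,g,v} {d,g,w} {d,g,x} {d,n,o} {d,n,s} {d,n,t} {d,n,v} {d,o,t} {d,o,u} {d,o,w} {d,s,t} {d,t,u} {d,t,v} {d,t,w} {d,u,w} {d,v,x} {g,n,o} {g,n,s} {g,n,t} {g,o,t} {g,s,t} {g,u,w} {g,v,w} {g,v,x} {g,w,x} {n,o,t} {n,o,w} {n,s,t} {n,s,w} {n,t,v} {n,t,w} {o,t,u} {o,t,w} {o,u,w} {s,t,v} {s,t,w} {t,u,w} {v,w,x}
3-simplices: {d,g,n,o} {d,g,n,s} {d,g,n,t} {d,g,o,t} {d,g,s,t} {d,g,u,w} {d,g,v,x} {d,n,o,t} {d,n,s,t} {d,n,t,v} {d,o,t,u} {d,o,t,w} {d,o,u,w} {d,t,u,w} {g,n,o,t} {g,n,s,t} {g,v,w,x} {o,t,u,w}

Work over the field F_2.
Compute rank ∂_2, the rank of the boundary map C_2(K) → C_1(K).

rank∂_2=26

n_0=10 n_1=39 n_2=43 n_3=18  [Z2]
∂1: piv[dg,dn,do,ds,dt,du,dv,dw,dx] rk=9  ker:gn,go,gs,gt,gu,gv,gw,gx,no,ns,nt,nu,nv,nw,ot,ou,ow,st,sv,sw,sx,tu,tv,tw,uv,uw,ux,vw,vx,wx
∂2: piv[dgn,dgo,dgs,dgt,dgu,dgv,dgw,dgx,dno,dns,dnt,dnv,dot,dou,dow,dst,dtu,dtv,dtw,duw,dvx,gvw,gwx,now,nsw,stv] rk=26  ker:gno,gns,gnt,got,gst,guw,gvx,not,nst,ntv,ntw,otu,otw,ouw,stw,tuw,vwx
∂3: piv[dgno,dgns,dgnt,dgot,dgst,dguw,dgvx,dnot,dnst,dntv,dotu,dotw,douw,dtuw,gvwx] rk=15  ker:gnot,gnst,otuw
rk∂_2=26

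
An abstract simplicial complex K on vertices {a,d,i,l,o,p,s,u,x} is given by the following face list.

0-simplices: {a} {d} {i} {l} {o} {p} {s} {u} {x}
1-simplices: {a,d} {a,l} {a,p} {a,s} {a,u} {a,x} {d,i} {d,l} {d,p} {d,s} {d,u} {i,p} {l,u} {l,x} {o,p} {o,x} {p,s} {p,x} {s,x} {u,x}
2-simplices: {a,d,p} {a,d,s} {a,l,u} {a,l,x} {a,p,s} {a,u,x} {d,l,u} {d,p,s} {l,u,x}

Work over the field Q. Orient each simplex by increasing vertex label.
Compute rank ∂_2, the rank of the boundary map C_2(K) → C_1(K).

n_0=9 n_1=20 n_2=9  [Q]
∂1: piv[ad,al,ap,as,au,ax,di,op] rk=8  ker:dl,dp,ds,du,ip,lu,lx,ox,ps,px,sx,ux
∂2: piv[adp,ads,alu,alx,aps,aux,dlu] rk=7  ker:dps,lux
rk∂_2=7

rank∂_2=7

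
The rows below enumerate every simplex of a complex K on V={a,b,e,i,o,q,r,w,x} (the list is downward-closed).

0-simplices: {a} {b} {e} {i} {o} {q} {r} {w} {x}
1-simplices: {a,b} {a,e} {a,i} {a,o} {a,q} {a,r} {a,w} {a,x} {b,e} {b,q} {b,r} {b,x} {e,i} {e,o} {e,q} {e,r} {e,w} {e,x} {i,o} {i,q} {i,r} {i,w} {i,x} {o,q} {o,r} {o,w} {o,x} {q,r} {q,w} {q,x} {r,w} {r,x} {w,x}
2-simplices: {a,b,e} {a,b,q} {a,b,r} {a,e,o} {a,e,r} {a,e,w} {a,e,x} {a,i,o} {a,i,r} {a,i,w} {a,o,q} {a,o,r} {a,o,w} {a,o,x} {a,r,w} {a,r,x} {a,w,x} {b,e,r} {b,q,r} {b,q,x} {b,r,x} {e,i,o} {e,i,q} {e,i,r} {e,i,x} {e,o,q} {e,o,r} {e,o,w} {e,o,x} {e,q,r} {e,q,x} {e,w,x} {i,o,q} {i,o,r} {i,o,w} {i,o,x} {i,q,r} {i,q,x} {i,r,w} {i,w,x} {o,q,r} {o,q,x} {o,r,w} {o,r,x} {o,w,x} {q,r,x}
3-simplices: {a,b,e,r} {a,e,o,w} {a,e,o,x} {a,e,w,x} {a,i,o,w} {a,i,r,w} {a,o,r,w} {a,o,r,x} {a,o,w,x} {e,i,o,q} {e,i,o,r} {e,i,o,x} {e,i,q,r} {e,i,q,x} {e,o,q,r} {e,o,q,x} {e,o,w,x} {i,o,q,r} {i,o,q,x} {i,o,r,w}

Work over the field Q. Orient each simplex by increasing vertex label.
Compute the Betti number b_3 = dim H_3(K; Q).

n_0=9 n_1=33 n_2=46 n_3=20  [Q]
∂1: piv[ab,ae,ai,ao,aq,ar,aw,ax] rk=8  ker:be,bq,br,bx,ei,eo,eq,er,ew,ex,io,iq,ir,iw,ix,oq,or,ow,ox,qr,qw,qx,rw,rx,wx
∂2: piv[abe,abq,abr,aeo,aer,aew,aex,aio,air,aiw,aoq,aor,aow,aox,arw,arx,awx,bqr,bqx,brx,eio,eiq,eix,eoq] rk=24  ker:ber,eir,eor,eow,eox,eqr,eqx,ewx,ioq,ior,iow,iox,iqr,iqx,irw,iwx,oqr,oqx,orw,orx,owx,qrx
∂3: piv[aber,aeow,aeox,aewx,aiow,airw,aorw,aorx,aowx,eioq,eior,eiox,eiqr,eiqx,eoqr,eoqx,iorw] rk=17  ker:eowx,ioqr,ioqx
b_3=(20−17)−0=3

b_3=3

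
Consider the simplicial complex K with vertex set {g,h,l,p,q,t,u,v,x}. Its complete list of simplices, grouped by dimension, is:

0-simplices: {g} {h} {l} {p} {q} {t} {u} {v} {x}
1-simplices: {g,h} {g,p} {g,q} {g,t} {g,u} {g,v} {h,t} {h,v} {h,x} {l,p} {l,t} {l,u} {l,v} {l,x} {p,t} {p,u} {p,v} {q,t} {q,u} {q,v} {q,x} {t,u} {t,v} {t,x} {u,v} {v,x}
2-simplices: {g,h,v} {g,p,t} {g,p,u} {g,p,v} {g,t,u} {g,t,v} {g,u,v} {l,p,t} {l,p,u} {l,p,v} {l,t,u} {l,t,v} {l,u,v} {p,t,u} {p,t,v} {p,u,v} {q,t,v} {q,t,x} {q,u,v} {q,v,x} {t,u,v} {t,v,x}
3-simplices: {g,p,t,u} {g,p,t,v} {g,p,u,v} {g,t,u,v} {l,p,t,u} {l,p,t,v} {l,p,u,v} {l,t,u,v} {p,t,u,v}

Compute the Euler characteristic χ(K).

n_0=9 n_1=26 n_2=22 n_3=9
χ=+9−26+22−9=-4

χ(K)=-4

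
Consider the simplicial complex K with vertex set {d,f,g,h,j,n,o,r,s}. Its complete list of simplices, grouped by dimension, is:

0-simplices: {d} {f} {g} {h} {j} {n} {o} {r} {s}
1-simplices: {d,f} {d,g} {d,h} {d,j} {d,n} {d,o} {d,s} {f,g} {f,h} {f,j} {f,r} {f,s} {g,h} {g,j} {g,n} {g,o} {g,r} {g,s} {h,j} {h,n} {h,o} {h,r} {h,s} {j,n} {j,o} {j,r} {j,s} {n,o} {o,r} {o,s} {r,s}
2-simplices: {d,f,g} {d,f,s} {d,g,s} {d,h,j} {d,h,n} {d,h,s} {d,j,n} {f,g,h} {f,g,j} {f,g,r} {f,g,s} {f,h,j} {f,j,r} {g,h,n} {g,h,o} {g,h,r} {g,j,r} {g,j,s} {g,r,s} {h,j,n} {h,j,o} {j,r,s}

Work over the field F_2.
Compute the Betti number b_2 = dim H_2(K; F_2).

b_2=4

n_0=9 n_1=31 n_2=22  [Z2]
∂1: piv[df,dg,dh,dj,dn,do,ds,fr] rk=8  ker:fg,fh,fj,fs,gh,gj,gn,go,gr,gs,hj,hn,ho,hr,hs,jn,jo,jr,js,no,or,os,rs
∂2: piv[dfg,dfs,dgs,dhj,dhn,dhs,djn,fgh,fgj,fgr,fhj,fjr,ghn,gho,ghr,gjs,grs,hjo] rk=18  ker:fgs,gjr,hjn,jrs
b_2=(22−18)−0=4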